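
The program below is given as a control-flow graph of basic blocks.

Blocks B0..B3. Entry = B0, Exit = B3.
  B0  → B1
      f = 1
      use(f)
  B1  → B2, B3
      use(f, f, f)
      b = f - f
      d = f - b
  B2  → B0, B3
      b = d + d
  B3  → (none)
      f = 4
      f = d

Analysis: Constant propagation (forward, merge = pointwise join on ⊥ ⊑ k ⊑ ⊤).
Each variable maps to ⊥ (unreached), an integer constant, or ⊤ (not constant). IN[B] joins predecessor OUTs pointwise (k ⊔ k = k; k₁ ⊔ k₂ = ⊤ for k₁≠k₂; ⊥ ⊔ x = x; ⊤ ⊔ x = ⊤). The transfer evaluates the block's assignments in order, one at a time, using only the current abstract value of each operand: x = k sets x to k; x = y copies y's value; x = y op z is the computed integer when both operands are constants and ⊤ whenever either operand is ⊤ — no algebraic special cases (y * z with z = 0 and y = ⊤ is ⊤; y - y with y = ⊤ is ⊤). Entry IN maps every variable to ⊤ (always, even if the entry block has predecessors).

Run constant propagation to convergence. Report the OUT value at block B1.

Answer: {a: ⊤, b: 0, c: ⊤, d: 1, e: ⊤, f: 1}

Trace:
Fixpoint table:
  B0:  IN=(all ⊤)  OUT={f:1; rest ⊤}
  B1:  IN={f:1; rest ⊤}  OUT={b:0, d:1, f:1; rest ⊤}
  B2:  IN={b:0, d:1, f:1; rest ⊤}  OUT={b:2, d:1, f:1; rest ⊤}
  B3:  IN={d:1, f:1; rest ⊤}  OUT={d:1, f:1; rest ⊤}

Merge at B1: IN[B1] = OUT[B0] = {a: ⊤, b: ⊤, c: ⊤, d: ⊤, e: ⊤, f: 1}
Applying B1's transfer function to that IN value gives OUT[B1] (row B1 above).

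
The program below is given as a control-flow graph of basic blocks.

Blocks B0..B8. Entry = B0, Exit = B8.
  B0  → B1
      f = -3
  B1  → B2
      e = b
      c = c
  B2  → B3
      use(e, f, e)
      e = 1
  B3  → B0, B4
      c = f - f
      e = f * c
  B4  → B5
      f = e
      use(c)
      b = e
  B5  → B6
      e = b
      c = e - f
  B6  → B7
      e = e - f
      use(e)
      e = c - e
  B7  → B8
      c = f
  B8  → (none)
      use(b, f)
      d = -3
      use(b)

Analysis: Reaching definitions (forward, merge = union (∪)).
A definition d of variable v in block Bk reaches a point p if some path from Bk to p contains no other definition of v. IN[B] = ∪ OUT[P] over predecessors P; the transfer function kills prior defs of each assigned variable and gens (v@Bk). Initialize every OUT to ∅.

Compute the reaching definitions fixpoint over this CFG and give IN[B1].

Converged values:
  B0:  IN={c@B3, e@B3, f@B0}  OUT={c@B3, e@B3, f@B0}
  B1:  IN={c@B3, e@B3, f@B0}  OUT={c@B1, e@B1, f@B0}
  B2:  IN={c@B1, e@B1, f@B0}  OUT={c@B1, e@B2, f@B0}
  B3:  IN={c@B1, e@B2, f@B0}  OUT={c@B3, e@B3, f@B0}
  B4:  IN={c@B3, e@B3, f@B0}  OUT={b@B4, c@B3, e@B3, f@B4}
  B5:  IN={b@B4, c@B3, e@B3, f@B4}  OUT={b@B4, c@B5, e@B5, f@B4}
  B6:  IN={b@B4, c@B5, e@B5, f@B4}  OUT={b@B4, c@B5, e@B6, f@B4}
  B7:  IN={b@B4, c@B5, e@B6, f@B4}  OUT={b@B4, c@B7, e@B6, f@B4}
  B8:  IN={b@B4, c@B7, e@B6, f@B4}  OUT={b@B4, c@B7, d@B8, e@B6, f@B4}

Merge at B1: IN[B1] = OUT[B0] = {c@B3, e@B3, f@B0}

Answer: {c@B3, e@B3, f@B0}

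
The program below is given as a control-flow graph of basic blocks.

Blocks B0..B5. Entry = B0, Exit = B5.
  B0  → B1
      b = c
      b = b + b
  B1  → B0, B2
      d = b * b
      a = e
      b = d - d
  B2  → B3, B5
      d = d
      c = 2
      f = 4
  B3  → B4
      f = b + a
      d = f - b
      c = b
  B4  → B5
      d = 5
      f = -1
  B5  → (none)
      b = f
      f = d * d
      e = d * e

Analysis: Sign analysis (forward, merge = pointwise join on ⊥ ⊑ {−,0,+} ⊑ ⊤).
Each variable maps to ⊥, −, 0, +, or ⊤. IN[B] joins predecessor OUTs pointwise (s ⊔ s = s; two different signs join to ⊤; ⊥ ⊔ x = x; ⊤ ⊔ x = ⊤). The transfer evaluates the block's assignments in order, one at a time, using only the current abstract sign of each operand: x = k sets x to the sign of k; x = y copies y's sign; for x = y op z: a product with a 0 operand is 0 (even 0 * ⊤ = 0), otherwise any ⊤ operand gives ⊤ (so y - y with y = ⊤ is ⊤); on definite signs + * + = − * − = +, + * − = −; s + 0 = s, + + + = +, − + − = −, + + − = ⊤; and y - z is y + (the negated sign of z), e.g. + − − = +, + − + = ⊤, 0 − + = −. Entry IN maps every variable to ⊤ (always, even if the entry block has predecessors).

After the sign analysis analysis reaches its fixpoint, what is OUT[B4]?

Per-block solution:
  B0:   IN=(all ⊤)   OUT=(all ⊤)
  B1:   IN=(all ⊤)   OUT=(all ⊤)
  B2:   IN=(all ⊤)   OUT={c:+, f:+; rest ⊤}
  B3:   IN={c:+, f:+; rest ⊤}   OUT=(all ⊤)
  B4:   IN=(all ⊤)   OUT={d:+, f:-; rest ⊤}
  B5:   IN=(all ⊤)   OUT=(all ⊤)

Merge at B4: IN[B4] = OUT[B3] = {a: ⊤, b: ⊤, c: ⊤, d: ⊤, e: ⊤, f: ⊤}
Applying B4's transfer function to that IN value gives OUT[B4] (row B4 above).

Answer: {a: ⊤, b: ⊤, c: ⊤, d: +, e: ⊤, f: -}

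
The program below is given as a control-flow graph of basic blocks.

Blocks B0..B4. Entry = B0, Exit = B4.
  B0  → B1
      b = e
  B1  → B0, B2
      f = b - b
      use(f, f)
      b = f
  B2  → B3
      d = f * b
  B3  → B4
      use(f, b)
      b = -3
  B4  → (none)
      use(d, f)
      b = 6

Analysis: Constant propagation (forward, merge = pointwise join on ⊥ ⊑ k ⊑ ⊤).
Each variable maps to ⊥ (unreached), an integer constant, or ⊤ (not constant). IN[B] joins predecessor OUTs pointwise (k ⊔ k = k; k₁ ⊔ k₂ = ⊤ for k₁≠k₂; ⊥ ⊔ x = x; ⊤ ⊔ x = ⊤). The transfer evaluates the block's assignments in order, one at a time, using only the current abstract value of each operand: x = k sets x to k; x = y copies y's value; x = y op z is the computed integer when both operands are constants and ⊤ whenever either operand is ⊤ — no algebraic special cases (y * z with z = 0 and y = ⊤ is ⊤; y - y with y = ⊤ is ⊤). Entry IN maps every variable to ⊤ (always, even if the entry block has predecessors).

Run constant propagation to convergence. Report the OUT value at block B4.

Answer: {a: ⊤, b: 6, c: ⊤, d: ⊤, e: ⊤, f: ⊤}

Working:
Converged values:
  B0:   IN=(all ⊤)   OUT=(all ⊤)
  B1:   IN=(all ⊤)   OUT=(all ⊤)
  B2:   IN=(all ⊤)   OUT=(all ⊤)
  B3:   IN=(all ⊤)   OUT={b:-3; rest ⊤}
  B4:   IN={b:-3; rest ⊤}   OUT={b:6; rest ⊤}

Merge at B4: IN[B4] = OUT[B3] = {a: ⊤, b: -3, c: ⊤, d: ⊤, e: ⊤, f: ⊤}
Applying B4's transfer function to that IN value gives OUT[B4] (row B4 above).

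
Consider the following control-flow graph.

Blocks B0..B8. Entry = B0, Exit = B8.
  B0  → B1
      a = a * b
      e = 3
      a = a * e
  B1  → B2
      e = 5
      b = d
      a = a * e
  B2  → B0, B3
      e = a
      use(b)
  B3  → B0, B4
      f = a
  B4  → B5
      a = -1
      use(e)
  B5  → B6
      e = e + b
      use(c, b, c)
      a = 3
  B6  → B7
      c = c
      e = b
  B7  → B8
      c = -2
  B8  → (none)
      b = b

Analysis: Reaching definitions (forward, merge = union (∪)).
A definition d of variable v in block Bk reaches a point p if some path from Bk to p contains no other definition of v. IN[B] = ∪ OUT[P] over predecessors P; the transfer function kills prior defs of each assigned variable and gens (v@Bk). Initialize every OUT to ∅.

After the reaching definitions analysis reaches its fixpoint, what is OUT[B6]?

Per-block solution:
  B0:   IN={a@B1, b@B1, e@B2, f@B3}   OUT={a@B0, b@B1, e@B0, f@B3}
  B1:   IN={a@B0, b@B1, e@B0, f@B3}   OUT={a@B1, b@B1, e@B1, f@B3}
  B2:   IN={a@B1, b@B1, e@B1, f@B3}   OUT={a@B1, b@B1, e@B2, f@B3}
  B3:   IN={a@B1, b@B1, e@B2, f@B3}   OUT={a@B1, b@B1, e@B2, f@B3}
  B4:   IN={a@B1, b@B1, e@B2, f@B3}   OUT={a@B4, b@B1, e@B2, f@B3}
  B5:   IN={a@B4, b@B1, e@B2, f@B3}   OUT={a@B5, b@B1, e@B5, f@B3}
  B6:   IN={a@B5, b@B1, e@B5, f@B3}   OUT={a@B5, b@B1, c@B6, e@B6, f@B3}
  B7:   IN={a@B5, b@B1, c@B6, e@B6, f@B3}   OUT={a@B5, b@B1, c@B7, e@B6, f@B3}
  B8:   IN={a@B5, b@B1, c@B7, e@B6, f@B3}   OUT={a@B5, b@B8, c@B7, e@B6, f@B3}

Merge at B6: IN[B6] = OUT[B5] = {a@B5, b@B1, e@B5, f@B3}
Applying B6's transfer function to that IN value gives OUT[B6] (row B6 above).

Answer: {a@B5, b@B1, c@B6, e@B6, f@B3}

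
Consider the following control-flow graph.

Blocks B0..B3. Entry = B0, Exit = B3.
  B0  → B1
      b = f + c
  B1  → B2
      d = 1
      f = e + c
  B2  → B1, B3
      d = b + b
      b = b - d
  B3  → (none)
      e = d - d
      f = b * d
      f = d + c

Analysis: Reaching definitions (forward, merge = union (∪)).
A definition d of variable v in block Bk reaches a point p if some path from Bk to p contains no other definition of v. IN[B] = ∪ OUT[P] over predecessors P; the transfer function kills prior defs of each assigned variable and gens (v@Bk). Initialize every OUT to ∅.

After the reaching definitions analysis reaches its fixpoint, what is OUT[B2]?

Per-block solution:
  B0:   IN={}   OUT={b@B0}
  B1:   IN={b@B0, b@B2, d@B2, f@B1}   OUT={b@B0, b@B2, d@B1, f@B1}
  B2:   IN={b@B0, b@B2, d@B1, f@B1}   OUT={b@B2, d@B2, f@B1}
  B3:   IN={b@B2, d@B2, f@B1}   OUT={b@B2, d@B2, e@B3, f@B3}

Merge at B2: IN[B2] = OUT[B1] = {b@B0, b@B2, d@B1, f@B1}
Applying B2's transfer function to that IN value gives OUT[B2] (row B2 above).

Answer: {b@B2, d@B2, f@B1}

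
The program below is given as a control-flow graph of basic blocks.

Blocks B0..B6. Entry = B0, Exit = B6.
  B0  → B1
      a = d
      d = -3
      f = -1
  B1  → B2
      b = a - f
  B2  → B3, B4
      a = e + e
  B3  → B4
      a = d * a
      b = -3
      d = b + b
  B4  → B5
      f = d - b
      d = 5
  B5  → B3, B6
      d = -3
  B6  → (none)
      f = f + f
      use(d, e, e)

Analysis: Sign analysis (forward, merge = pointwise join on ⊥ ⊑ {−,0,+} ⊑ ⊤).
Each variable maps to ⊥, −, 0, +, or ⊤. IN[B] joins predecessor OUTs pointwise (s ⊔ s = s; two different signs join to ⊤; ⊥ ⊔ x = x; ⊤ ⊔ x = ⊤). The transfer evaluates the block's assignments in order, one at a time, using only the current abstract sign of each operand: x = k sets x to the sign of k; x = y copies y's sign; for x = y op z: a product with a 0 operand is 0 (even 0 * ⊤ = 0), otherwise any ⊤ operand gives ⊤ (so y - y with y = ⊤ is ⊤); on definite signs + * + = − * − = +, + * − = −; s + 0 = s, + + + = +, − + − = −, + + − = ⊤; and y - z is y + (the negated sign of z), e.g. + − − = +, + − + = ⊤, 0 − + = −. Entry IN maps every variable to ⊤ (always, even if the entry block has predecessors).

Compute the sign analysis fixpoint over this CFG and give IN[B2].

Converged values:
  B0:  IN=(all ⊤)  OUT={d:-, f:-; rest ⊤}
  B1:  IN={d:-, f:-; rest ⊤}  OUT={d:-, f:-; rest ⊤}
  B2:  IN={d:-, f:-; rest ⊤}  OUT={d:-, f:-; rest ⊤}
  B3:  IN={d:-; rest ⊤}  OUT={b:-, d:-; rest ⊤}
  B4:  IN={d:-; rest ⊤}  OUT={d:+; rest ⊤}
  B5:  IN={d:+; rest ⊤}  OUT={d:-; rest ⊤}
  B6:  IN={d:-; rest ⊤}  OUT={d:-; rest ⊤}

Merge at B2: IN[B2] = OUT[B1] = {a: ⊤, b: ⊤, c: ⊤, d: -, e: ⊤, f: -}

Answer: {a: ⊤, b: ⊤, c: ⊤, d: -, e: ⊤, f: -}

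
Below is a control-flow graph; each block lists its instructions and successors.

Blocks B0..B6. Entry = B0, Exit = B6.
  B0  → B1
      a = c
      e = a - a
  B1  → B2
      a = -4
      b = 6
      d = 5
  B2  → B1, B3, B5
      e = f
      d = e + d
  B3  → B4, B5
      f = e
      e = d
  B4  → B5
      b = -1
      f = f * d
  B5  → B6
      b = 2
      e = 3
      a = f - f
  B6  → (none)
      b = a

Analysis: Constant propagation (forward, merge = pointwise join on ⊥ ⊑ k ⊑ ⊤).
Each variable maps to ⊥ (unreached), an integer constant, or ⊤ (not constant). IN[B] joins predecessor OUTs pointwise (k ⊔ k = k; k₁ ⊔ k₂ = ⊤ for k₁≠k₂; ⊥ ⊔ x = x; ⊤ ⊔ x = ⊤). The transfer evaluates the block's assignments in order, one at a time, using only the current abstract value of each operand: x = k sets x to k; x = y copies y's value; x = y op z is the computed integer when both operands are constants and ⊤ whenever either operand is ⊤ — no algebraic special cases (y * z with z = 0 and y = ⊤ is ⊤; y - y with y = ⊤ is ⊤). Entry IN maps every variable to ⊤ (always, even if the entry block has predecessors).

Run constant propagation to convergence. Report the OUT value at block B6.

Per-block solution:
  B0:  IN=(all ⊤)  OUT=(all ⊤)
  B1:  IN=(all ⊤)  OUT={a:-4, b:6, d:5; rest ⊤}
  B2:  IN={a:-4, b:6, d:5; rest ⊤}  OUT={a:-4, b:6; rest ⊤}
  B3:  IN={a:-4, b:6; rest ⊤}  OUT={a:-4, b:6; rest ⊤}
  B4:  IN={a:-4, b:6; rest ⊤}  OUT={a:-4, b:-1; rest ⊤}
  B5:  IN={a:-4; rest ⊤}  OUT={b:2, e:3; rest ⊤}
  B6:  IN={b:2, e:3; rest ⊤}  OUT={e:3; rest ⊤}

Merge at B6: IN[B6] = OUT[B5] = {a: ⊤, b: 2, c: ⊤, d: ⊤, e: 3, f: ⊤}
Applying B6's transfer function to that IN value gives OUT[B6] (row B6 above).

Answer: {a: ⊤, b: ⊤, c: ⊤, d: ⊤, e: 3, f: ⊤}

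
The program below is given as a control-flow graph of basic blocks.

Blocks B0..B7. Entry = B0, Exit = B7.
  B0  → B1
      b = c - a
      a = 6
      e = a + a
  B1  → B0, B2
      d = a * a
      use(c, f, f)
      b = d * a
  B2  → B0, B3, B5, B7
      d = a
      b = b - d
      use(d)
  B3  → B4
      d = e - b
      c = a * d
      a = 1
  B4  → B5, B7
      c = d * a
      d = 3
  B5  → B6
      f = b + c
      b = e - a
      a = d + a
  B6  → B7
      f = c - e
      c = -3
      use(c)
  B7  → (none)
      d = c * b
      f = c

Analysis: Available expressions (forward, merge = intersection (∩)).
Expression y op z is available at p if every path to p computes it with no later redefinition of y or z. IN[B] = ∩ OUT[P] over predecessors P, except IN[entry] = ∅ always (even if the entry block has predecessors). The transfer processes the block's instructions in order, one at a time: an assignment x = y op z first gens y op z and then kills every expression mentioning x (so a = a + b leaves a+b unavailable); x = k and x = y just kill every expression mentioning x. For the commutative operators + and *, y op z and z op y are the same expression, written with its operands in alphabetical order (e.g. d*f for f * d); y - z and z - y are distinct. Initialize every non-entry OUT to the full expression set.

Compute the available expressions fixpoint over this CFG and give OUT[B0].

Per-block solution:
  B0:   IN={}   OUT={a+a}
  B1:   IN={a+a}   OUT={a*a, a*d, a+a}
  B2:   IN={a*a, a*d, a+a}   OUT={a*a, a+a}
  B3:   IN={a*a, a+a}   OUT={e-b}
  B4:   IN={e-b}   OUT={e-b}
  B5:   IN={}   OUT={}
  B6:   IN={}   OUT={}
  B7:   IN={}   OUT={b*c}

Merge at B0 (entry node, so the boundary value {} is joined with the incoming edge(s)): IN[B0] = {} ∩ OUT[B1] ∩ OUT[B2] = {}
Applying B0's transfer function to that IN value gives OUT[B0] (row B0 above).

Answer: {a+a}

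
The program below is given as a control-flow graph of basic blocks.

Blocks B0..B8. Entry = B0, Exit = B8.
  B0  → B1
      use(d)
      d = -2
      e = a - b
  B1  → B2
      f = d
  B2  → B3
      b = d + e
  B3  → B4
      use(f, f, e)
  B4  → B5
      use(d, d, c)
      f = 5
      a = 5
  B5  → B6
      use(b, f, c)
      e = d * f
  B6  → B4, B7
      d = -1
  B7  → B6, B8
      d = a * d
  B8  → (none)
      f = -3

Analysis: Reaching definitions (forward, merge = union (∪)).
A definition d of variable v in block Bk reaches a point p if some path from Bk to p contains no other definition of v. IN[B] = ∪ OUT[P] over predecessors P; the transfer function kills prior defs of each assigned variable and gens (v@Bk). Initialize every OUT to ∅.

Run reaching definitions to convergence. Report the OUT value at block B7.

Converged values:
  B0:   IN={}   OUT={d@B0, e@B0}
  B1:   IN={d@B0, e@B0}   OUT={d@B0, e@B0, f@B1}
  B2:   IN={d@B0, e@B0, f@B1}   OUT={b@B2, d@B0, e@B0, f@B1}
  B3:   IN={b@B2, d@B0, e@B0, f@B1}   OUT={b@B2, d@B0, e@B0, f@B1}
  B4:   IN={a@B4, b@B2, d@B0, d@B6, e@B0, e@B5, f@B1, f@B4}   OUT={a@B4, b@B2, d@B0, d@B6, e@B0, e@B5, f@B4}
  B5:   IN={a@B4, b@B2, d@B0, d@B6, e@B0, e@B5, f@B4}   OUT={a@B4, b@B2, d@B0, d@B6, e@B5, f@B4}
  B6:   IN={a@B4, b@B2, d@B0, d@B6, d@B7, e@B5, f@B4}   OUT={a@B4, b@B2, d@B6, e@B5, f@B4}
  B7:   IN={a@B4, b@B2, d@B6, e@B5, f@B4}   OUT={a@B4, b@B2, d@B7, e@B5, f@B4}
  B8:   IN={a@B4, b@B2, d@B7, e@B5, f@B4}   OUT={a@B4, b@B2, d@B7, e@B5, f@B8}

Merge at B7: IN[B7] = OUT[B6] = {a@B4, b@B2, d@B6, e@B5, f@B4}
Applying B7's transfer function to that IN value gives OUT[B7] (row B7 above).

Answer: {a@B4, b@B2, d@B7, e@B5, f@B4}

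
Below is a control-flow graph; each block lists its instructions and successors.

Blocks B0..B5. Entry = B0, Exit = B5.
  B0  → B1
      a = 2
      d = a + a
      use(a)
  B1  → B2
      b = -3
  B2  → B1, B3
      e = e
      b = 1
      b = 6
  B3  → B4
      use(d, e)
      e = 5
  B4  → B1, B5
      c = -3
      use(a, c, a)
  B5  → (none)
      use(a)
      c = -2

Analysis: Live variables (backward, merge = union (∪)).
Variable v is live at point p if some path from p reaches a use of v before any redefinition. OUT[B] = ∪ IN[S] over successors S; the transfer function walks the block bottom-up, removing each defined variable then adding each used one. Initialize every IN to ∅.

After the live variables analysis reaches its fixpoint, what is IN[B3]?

Answer: {a, d, e}

Working:
Per-block solution:
  B0:  IN={e}  OUT={a, d, e}
  B1:  IN={a, d, e}  OUT={a, d, e}
  B2:  IN={a, d, e}  OUT={a, d, e}
  B3:  IN={a, d, e}  OUT={a, d, e}
  B4:  IN={a, d, e}  OUT={a, d, e}
  B5:  IN={a}  OUT={}

Merge at B3: OUT[B3] = IN[B4] = {a, d, e}
Applying B3's transfer function to that OUT value gives IN[B3] (row B3 above).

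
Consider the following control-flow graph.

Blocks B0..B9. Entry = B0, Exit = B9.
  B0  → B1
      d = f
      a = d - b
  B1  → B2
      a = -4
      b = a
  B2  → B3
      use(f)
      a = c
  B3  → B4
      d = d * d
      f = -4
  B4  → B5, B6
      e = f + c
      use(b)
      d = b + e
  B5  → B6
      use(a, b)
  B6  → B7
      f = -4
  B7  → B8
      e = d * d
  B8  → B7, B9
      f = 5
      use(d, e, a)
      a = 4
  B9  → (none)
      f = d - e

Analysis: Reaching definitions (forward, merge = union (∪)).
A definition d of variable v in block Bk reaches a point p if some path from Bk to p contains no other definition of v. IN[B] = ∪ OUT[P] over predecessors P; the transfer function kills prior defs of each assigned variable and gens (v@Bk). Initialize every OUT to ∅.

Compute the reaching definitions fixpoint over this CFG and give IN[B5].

Answer: {a@B2, b@B1, d@B4, e@B4, f@B3}

Derivation:
Fixpoint table:
  B0:   IN={}   OUT={a@B0, d@B0}
  B1:   IN={a@B0, d@B0}   OUT={a@B1, b@B1, d@B0}
  B2:   IN={a@B1, b@B1, d@B0}   OUT={a@B2, b@B1, d@B0}
  B3:   IN={a@B2, b@B1, d@B0}   OUT={a@B2, b@B1, d@B3, f@B3}
  B4:   IN={a@B2, b@B1, d@B3, f@B3}   OUT={a@B2, b@B1, d@B4, e@B4, f@B3}
  B5:   IN={a@B2, b@B1, d@B4, e@B4, f@B3}   OUT={a@B2, b@B1, d@B4, e@B4, f@B3}
  B6:   IN={a@B2, b@B1, d@B4, e@B4, f@B3}   OUT={a@B2, b@B1, d@B4, e@B4, f@B6}
  B7:   IN={a@B2, a@B8, b@B1, d@B4, e@B4, e@B7, f@B6, f@B8}   OUT={a@B2, a@B8, b@B1, d@B4, e@B7, f@B6, f@B8}
  B8:   IN={a@B2, a@B8, b@B1, d@B4, e@B7, f@B6, f@B8}   OUT={a@B8, b@B1, d@B4, e@B7, f@B8}
  B9:   IN={a@B8, b@B1, d@B4, e@B7, f@B8}   OUT={a@B8, b@B1, d@B4, e@B7, f@B9}

Merge at B5: IN[B5] = OUT[B4] = {a@B2, b@B1, d@B4, e@B4, f@B3}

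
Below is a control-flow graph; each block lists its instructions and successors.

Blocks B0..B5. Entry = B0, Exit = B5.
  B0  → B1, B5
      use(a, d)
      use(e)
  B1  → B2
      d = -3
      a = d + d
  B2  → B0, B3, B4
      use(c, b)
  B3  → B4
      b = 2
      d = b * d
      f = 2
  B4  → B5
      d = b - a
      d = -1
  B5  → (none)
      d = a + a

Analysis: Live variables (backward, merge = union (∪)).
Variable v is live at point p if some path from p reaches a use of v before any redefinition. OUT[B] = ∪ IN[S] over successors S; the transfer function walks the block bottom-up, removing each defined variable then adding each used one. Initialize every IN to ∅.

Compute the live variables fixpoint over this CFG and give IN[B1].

Answer: {b, c, e}

Trace:
Converged values:
  B0: | IN={a, b, c, d, e} | OUT={a, b, c, e}
  B1: | IN={b, c, e} | OUT={a, b, c, d, e}
  B2: | IN={a, b, c, d, e} | OUT={a, b, c, d, e}
  B3: | IN={a, d} | OUT={a, b}
  B4: | IN={a, b} | OUT={a}
  B5: | IN={a} | OUT={}

Merge at B1: OUT[B1] = IN[B2] = {a, b, c, d, e}
Applying B1's transfer function to that OUT value gives IN[B1] (row B1 above).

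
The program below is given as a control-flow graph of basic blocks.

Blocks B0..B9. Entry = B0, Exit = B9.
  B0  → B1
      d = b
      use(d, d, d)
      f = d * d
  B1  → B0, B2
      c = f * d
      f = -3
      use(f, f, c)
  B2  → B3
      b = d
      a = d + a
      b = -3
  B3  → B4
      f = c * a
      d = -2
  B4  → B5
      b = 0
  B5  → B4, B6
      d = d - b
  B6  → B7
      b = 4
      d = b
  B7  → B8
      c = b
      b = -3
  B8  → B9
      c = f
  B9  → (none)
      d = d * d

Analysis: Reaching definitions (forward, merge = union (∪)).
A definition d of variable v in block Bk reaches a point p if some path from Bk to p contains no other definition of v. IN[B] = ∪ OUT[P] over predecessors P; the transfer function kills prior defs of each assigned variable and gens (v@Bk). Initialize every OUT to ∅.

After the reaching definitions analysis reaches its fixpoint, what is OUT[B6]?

Answer: {a@B2, b@B6, c@B1, d@B6, f@B3}

Derivation:
Per-block solution:
  B0: | IN={c@B1, d@B0, f@B1} | OUT={c@B1, d@B0, f@B0}
  B1: | IN={c@B1, d@B0, f@B0} | OUT={c@B1, d@B0, f@B1}
  B2: | IN={c@B1, d@B0, f@B1} | OUT={a@B2, b@B2, c@B1, d@B0, f@B1}
  B3: | IN={a@B2, b@B2, c@B1, d@B0, f@B1} | OUT={a@B2, b@B2, c@B1, d@B3, f@B3}
  B4: | IN={a@B2, b@B2, b@B4, c@B1, d@B3, d@B5, f@B3} | OUT={a@B2, b@B4, c@B1, d@B3, d@B5, f@B3}
  B5: | IN={a@B2, b@B4, c@B1, d@B3, d@B5, f@B3} | OUT={a@B2, b@B4, c@B1, d@B5, f@B3}
  B6: | IN={a@B2, b@B4, c@B1, d@B5, f@B3} | OUT={a@B2, b@B6, c@B1, d@B6, f@B3}
  B7: | IN={a@B2, b@B6, c@B1, d@B6, f@B3} | OUT={a@B2, b@B7, c@B7, d@B6, f@B3}
  B8: | IN={a@B2, b@B7, c@B7, d@B6, f@B3} | OUT={a@B2, b@B7, c@B8, d@B6, f@B3}
  B9: | IN={a@B2, b@B7, c@B8, d@B6, f@B3} | OUT={a@B2, b@B7, c@B8, d@B9, f@B3}

Merge at B6: IN[B6] = OUT[B5] = {a@B2, b@B4, c@B1, d@B5, f@B3}
Applying B6's transfer function to that IN value gives OUT[B6] (row B6 above).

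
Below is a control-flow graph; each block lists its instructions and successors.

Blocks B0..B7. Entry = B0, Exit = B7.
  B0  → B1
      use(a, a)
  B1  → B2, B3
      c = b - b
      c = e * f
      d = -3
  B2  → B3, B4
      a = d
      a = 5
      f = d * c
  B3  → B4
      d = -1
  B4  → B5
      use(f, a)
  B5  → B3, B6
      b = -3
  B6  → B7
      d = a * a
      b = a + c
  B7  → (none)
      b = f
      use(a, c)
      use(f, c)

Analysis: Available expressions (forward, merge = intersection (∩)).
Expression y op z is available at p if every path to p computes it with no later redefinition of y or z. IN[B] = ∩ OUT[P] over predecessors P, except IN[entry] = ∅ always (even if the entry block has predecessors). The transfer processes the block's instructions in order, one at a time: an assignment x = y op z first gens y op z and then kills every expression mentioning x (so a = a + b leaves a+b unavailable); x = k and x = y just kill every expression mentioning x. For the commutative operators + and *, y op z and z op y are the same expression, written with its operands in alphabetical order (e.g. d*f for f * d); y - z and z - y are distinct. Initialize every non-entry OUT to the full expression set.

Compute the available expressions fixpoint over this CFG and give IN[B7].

Fixpoint table:
  B0: | IN={} | OUT={}
  B1: | IN={} | OUT={b-b, e*f}
  B2: | IN={b-b, e*f} | OUT={b-b, c*d}
  B3: | IN={} | OUT={}
  B4: | IN={} | OUT={}
  B5: | IN={} | OUT={}
  B6: | IN={} | OUT={a*a, a+c}
  B7: | IN={a*a, a+c} | OUT={a*a, a+c}

Merge at B7: IN[B7] = OUT[B6] = {a*a, a+c}

Answer: {a*a, a+c}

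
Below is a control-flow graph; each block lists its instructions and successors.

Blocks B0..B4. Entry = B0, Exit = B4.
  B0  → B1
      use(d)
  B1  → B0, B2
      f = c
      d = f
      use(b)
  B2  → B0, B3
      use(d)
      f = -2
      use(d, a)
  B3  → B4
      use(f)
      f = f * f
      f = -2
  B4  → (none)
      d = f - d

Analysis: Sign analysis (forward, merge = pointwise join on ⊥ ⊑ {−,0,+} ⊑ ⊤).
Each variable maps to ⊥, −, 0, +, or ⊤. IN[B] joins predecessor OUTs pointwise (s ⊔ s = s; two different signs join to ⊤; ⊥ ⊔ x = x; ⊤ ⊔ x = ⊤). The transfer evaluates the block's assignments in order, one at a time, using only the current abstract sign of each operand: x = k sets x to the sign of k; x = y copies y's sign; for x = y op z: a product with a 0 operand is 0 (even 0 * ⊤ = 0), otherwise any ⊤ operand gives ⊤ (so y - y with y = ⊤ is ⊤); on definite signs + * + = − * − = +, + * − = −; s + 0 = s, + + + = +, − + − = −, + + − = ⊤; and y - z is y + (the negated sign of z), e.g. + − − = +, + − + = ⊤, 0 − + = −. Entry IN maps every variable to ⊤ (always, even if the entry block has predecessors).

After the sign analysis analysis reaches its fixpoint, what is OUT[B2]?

Fixpoint table:
  B0: | IN=(all ⊤) | OUT=(all ⊤)
  B1: | IN=(all ⊤) | OUT=(all ⊤)
  B2: | IN=(all ⊤) | OUT={f:-; rest ⊤}
  B3: | IN={f:-; rest ⊤} | OUT={f:-; rest ⊤}
  B4: | IN={f:-; rest ⊤} | OUT={f:-; rest ⊤}

Merge at B2: IN[B2] = OUT[B1] = {a: ⊤, b: ⊤, c: ⊤, d: ⊤, e: ⊤, f: ⊤}
Applying B2's transfer function to that IN value gives OUT[B2] (row B2 above).

Answer: {a: ⊤, b: ⊤, c: ⊤, d: ⊤, e: ⊤, f: -}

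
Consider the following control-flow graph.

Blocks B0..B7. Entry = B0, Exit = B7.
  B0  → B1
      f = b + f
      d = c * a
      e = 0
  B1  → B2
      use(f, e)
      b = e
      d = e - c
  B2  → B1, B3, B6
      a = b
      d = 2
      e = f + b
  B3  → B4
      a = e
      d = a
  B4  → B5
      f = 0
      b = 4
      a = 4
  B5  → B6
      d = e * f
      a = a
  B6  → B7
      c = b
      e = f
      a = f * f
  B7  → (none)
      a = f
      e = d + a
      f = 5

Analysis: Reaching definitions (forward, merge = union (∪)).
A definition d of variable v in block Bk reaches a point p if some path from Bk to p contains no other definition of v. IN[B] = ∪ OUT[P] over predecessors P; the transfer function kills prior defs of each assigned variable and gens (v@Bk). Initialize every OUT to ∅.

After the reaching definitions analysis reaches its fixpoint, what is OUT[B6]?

Answer: {a@B6, b@B1, b@B4, c@B6, d@B2, d@B5, e@B6, f@B0, f@B4}

Derivation:
Fixpoint table:
  B0:  IN={}  OUT={d@B0, e@B0, f@B0}
  B1:  IN={a@B2, b@B1, d@B0, d@B2, e@B0, e@B2, f@B0}  OUT={a@B2, b@B1, d@B1, e@B0, e@B2, f@B0}
  B2:  IN={a@B2, b@B1, d@B1, e@B0, e@B2, f@B0}  OUT={a@B2, b@B1, d@B2, e@B2, f@B0}
  B3:  IN={a@B2, b@B1, d@B2, e@B2, f@B0}  OUT={a@B3, b@B1, d@B3, e@B2, f@B0}
  B4:  IN={a@B3, b@B1, d@B3, e@B2, f@B0}  OUT={a@B4, b@B4, d@B3, e@B2, f@B4}
  B5:  IN={a@B4, b@B4, d@B3, e@B2, f@B4}  OUT={a@B5, b@B4, d@B5, e@B2, f@B4}
  B6:  IN={a@B2, a@B5, b@B1, b@B4, d@B2, d@B5, e@B2, f@B0, f@B4}  OUT={a@B6, b@B1, b@B4, c@B6, d@B2, d@B5, e@B6, f@B0, f@B4}
  B7:  IN={a@B6, b@B1, b@B4, c@B6, d@B2, d@B5, e@B6, f@B0, f@B4}  OUT={a@B7, b@B1, b@B4, c@B6, d@B2, d@B5, e@B7, f@B7}

Merge at B6: IN[B6] = OUT[B2] ⊔ OUT[B5] = {a@B2, a@B5, b@B1, b@B4, d@B2, d@B5, e@B2, f@B0, f@B4}
Applying B6's transfer function to that IN value gives OUT[B6] (row B6 above).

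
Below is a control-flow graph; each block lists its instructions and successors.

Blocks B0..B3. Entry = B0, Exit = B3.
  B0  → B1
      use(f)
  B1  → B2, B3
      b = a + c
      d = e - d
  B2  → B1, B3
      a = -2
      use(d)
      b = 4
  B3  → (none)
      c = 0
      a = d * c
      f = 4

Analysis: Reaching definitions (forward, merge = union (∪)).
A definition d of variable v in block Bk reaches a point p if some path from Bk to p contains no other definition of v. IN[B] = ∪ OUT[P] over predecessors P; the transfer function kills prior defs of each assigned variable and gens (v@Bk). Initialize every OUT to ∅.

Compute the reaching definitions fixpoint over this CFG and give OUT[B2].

Answer: {a@B2, b@B2, d@B1}

Working:
Per-block solution:
  B0:   IN={}   OUT={}
  B1:   IN={a@B2, b@B2, d@B1}   OUT={a@B2, b@B1, d@B1}
  B2:   IN={a@B2, b@B1, d@B1}   OUT={a@B2, b@B2, d@B1}
  B3:   IN={a@B2, b@B1, b@B2, d@B1}   OUT={a@B3, b@B1, b@B2, c@B3, d@B1, f@B3}

Merge at B2: IN[B2] = OUT[B1] = {a@B2, b@B1, d@B1}
Applying B2's transfer function to that IN value gives OUT[B2] (row B2 above).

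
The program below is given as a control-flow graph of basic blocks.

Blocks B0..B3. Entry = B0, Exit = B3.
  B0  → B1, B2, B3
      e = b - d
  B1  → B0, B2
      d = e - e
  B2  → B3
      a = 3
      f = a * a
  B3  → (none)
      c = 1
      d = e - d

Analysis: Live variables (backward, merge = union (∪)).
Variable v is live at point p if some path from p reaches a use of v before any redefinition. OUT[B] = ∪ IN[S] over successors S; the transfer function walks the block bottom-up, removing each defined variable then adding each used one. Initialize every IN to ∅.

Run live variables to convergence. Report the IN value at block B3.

Answer: {d, e}

Working:
Converged values:
  B0:  IN={b, d}  OUT={b, d, e}
  B1:  IN={b, e}  OUT={b, d, e}
  B2:  IN={d, e}  OUT={d, e}
  B3:  IN={d, e}  OUT={}

B3 is the boundary node: OUT[B3] = {}
Applying B3's transfer function to that OUT value gives IN[B3] (row B3 above).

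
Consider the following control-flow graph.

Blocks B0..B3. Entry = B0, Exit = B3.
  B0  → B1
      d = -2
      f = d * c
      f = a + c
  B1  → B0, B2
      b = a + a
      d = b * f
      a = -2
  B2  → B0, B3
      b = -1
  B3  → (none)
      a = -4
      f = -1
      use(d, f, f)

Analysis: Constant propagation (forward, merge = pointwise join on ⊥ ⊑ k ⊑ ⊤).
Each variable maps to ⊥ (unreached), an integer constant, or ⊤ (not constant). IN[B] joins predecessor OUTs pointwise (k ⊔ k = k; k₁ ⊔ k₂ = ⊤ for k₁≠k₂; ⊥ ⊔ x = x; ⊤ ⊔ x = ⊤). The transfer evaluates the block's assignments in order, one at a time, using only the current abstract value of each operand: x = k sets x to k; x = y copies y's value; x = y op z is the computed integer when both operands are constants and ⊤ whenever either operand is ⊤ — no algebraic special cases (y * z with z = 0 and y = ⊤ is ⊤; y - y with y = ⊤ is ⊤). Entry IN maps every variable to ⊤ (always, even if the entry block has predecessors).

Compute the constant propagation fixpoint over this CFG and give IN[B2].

Answer: {a: -2, b: ⊤, c: ⊤, d: ⊤, e: ⊤, f: ⊤}

Working:
Converged values:
  B0:  IN=(all ⊤)  OUT={d:-2; rest ⊤}
  B1:  IN={d:-2; rest ⊤}  OUT={a:-2; rest ⊤}
  B2:  IN={a:-2; rest ⊤}  OUT={a:-2, b:-1; rest ⊤}
  B3:  IN={a:-2, b:-1; rest ⊤}  OUT={a:-4, b:-1, f:-1; rest ⊤}

Merge at B2: IN[B2] = OUT[B1] = {a: -2, b: ⊤, c: ⊤, d: ⊤, e: ⊤, f: ⊤}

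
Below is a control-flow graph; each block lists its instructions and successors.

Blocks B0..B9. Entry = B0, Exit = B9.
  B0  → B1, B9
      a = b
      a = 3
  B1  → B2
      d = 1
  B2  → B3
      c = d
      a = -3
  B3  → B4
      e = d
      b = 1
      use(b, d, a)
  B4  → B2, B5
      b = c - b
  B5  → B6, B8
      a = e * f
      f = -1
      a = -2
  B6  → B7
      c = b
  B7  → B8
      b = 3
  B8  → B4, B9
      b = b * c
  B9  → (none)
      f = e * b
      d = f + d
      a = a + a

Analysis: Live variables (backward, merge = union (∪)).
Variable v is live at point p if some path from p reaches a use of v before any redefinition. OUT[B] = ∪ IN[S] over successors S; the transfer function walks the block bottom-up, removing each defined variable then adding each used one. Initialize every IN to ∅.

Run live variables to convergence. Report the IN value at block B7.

Per-block solution:
  B0:  IN={b, d, e, f}  OUT={a, b, d, e, f}
  B1:  IN={f}  OUT={d, f}
  B2:  IN={d, f}  OUT={a, c, d, f}
  B3:  IN={a, c, d, f}  OUT={b, c, d, e, f}
  B4:  IN={b, c, d, e, f}  OUT={b, c, d, e, f}
  B5:  IN={b, c, d, e, f}  OUT={a, b, c, d, e, f}
  B6:  IN={a, b, d, e, f}  OUT={a, c, d, e, f}
  B7:  IN={a, c, d, e, f}  OUT={a, b, c, d, e, f}
  B8:  IN={a, b, c, d, e, f}  OUT={a, b, c, d, e, f}
  B9:  IN={a, b, d, e}  OUT={}

Merge at B7: OUT[B7] = IN[B8] = {a, b, c, d, e, f}
Applying B7's transfer function to that OUT value gives IN[B7] (row B7 above).

Answer: {a, c, d, e, f}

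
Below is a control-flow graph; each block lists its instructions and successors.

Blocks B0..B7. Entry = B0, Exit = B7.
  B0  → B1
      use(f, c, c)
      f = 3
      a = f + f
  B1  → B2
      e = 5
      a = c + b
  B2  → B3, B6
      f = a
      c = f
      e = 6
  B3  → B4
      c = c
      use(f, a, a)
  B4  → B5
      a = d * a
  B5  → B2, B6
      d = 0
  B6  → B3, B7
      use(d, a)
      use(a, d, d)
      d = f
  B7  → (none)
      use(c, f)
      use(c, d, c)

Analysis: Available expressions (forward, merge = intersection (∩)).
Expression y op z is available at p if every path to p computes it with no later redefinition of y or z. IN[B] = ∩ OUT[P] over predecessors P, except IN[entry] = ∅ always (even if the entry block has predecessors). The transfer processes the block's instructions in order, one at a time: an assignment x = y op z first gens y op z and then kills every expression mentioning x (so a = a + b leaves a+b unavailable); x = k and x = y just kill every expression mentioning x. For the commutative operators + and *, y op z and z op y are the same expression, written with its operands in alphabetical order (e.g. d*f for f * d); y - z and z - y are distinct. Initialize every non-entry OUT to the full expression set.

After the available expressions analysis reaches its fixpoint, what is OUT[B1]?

Fixpoint table:
  B0: | IN={} | OUT={f+f}
  B1: | IN={f+f} | OUT={b+c, f+f}
  B2: | IN={} | OUT={}
  B3: | IN={} | OUT={}
  B4: | IN={} | OUT={}
  B5: | IN={} | OUT={}
  B6: | IN={} | OUT={}
  B7: | IN={} | OUT={}

Merge at B1: IN[B1] = OUT[B0] = {f+f}
Applying B1's transfer function to that IN value gives OUT[B1] (row B1 above).

Answer: {b+c, f+f}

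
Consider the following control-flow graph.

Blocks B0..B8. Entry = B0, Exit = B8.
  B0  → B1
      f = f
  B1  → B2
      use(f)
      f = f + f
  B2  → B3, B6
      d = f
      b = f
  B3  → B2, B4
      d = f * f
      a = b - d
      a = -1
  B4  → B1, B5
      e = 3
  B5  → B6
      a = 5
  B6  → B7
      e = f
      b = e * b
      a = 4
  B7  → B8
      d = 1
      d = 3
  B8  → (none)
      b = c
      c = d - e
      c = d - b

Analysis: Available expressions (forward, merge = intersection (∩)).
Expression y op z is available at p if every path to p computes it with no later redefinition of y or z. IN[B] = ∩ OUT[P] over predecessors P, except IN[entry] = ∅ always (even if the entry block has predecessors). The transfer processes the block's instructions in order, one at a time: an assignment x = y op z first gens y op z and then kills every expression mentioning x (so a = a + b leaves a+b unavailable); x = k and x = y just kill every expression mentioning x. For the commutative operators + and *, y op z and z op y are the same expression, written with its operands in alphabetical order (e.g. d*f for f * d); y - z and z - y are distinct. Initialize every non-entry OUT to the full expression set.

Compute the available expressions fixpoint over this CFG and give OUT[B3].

Answer: {b-d, f*f}

Working:
Per-block solution:
  B0:  IN={}  OUT={}
  B1:  IN={}  OUT={}
  B2:  IN={}  OUT={}
  B3:  IN={}  OUT={b-d, f*f}
  B4:  IN={b-d, f*f}  OUT={b-d, f*f}
  B5:  IN={b-d, f*f}  OUT={b-d, f*f}
  B6:  IN={}  OUT={}
  B7:  IN={}  OUT={}
  B8:  IN={}  OUT={d-b, d-e}

Merge at B3: IN[B3] = OUT[B2] = {}
Applying B3's transfer function to that IN value gives OUT[B3] (row B3 above).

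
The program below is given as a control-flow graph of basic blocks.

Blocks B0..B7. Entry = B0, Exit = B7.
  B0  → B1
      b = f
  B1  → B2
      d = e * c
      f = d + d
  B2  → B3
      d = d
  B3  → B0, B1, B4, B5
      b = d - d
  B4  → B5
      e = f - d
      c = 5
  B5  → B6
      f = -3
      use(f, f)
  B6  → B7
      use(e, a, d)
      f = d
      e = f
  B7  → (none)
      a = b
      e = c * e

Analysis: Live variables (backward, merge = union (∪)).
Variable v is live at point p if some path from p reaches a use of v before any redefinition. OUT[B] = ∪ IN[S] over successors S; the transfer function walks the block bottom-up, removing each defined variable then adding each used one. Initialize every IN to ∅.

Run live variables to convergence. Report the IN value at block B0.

Answer: {a, c, e, f}

Working:
Converged values:
  B0: | IN={a, c, e, f} | OUT={a, c, e}
  B1: | IN={a, c, e} | OUT={a, c, d, e, f}
  B2: | IN={a, c, d, e, f} | OUT={a, c, d, e, f}
  B3: | IN={a, c, d, e, f} | OUT={a, b, c, d, e, f}
  B4: | IN={a, b, d, f} | OUT={a, b, c, d, e}
  B5: | IN={a, b, c, d, e} | OUT={a, b, c, d, e}
  B6: | IN={a, b, c, d, e} | OUT={b, c, e}
  B7: | IN={b, c, e} | OUT={}

Merge at B0: OUT[B0] = IN[B1] = {a, c, e}
Applying B0's transfer function to that OUT value gives IN[B0] (row B0 above).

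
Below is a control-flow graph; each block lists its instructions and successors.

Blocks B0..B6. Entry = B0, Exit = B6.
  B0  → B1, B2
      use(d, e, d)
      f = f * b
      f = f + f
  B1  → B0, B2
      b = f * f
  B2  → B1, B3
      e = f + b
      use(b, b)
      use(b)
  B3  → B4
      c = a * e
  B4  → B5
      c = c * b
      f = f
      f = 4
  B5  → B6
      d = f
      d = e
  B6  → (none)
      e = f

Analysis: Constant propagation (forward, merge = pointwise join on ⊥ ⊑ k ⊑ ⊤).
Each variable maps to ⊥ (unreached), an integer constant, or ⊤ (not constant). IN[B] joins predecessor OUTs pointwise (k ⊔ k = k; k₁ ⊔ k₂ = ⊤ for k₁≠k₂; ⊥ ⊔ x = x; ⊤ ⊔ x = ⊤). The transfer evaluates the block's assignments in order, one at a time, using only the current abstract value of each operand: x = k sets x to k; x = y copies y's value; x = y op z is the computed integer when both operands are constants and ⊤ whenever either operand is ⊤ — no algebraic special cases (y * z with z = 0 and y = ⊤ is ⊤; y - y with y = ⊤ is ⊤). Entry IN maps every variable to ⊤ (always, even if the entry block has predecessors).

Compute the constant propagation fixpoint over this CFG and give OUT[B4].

Answer: {a: ⊤, b: ⊤, c: ⊤, d: ⊤, e: ⊤, f: 4}

Trace:
Converged values:
  B0:   IN=(all ⊤)   OUT=(all ⊤)
  B1:   IN=(all ⊤)   OUT=(all ⊤)
  B2:   IN=(all ⊤)   OUT=(all ⊤)
  B3:   IN=(all ⊤)   OUT=(all ⊤)
  B4:   IN=(all ⊤)   OUT={f:4; rest ⊤}
  B5:   IN={f:4; rest ⊤}   OUT={f:4; rest ⊤}
  B6:   IN={f:4; rest ⊤}   OUT={e:4, f:4; rest ⊤}

Merge at B4: IN[B4] = OUT[B3] = {a: ⊤, b: ⊤, c: ⊤, d: ⊤, e: ⊤, f: ⊤}
Applying B4's transfer function to that IN value gives OUT[B4] (row B4 above).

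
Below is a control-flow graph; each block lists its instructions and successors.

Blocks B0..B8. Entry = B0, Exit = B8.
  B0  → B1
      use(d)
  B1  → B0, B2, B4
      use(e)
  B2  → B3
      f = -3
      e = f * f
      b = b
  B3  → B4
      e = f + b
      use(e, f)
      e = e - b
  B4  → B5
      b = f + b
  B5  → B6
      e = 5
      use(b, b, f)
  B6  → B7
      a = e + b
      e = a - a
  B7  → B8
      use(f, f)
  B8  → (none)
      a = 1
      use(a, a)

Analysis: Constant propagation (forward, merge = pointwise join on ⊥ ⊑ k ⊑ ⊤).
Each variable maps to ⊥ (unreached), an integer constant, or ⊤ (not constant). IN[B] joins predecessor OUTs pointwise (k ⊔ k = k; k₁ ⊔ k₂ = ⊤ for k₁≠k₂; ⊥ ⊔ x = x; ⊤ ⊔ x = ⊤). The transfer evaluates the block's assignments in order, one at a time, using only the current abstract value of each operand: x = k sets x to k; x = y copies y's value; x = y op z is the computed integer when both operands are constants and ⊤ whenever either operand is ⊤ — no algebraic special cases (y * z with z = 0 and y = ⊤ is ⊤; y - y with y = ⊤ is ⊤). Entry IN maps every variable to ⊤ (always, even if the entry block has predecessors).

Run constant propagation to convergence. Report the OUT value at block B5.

Answer: {a: ⊤, b: ⊤, c: ⊤, d: ⊤, e: 5, f: ⊤}

Derivation:
Converged values:
  B0:  IN=(all ⊤)  OUT=(all ⊤)
  B1:  IN=(all ⊤)  OUT=(all ⊤)
  B2:  IN=(all ⊤)  OUT={e:9, f:-3; rest ⊤}
  B3:  IN={e:9, f:-3; rest ⊤}  OUT={f:-3; rest ⊤}
  B4:  IN=(all ⊤)  OUT=(all ⊤)
  B5:  IN=(all ⊤)  OUT={e:5; rest ⊤}
  B6:  IN={e:5; rest ⊤}  OUT=(all ⊤)
  B7:  IN=(all ⊤)  OUT=(all ⊤)
  B8:  IN=(all ⊤)  OUT={a:1; rest ⊤}

Merge at B5: IN[B5] = OUT[B4] = {a: ⊤, b: ⊤, c: ⊤, d: ⊤, e: ⊤, f: ⊤}
Applying B5's transfer function to that IN value gives OUT[B5] (row B5 above).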